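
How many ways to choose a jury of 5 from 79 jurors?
C(79,5) = 79!/(5!×74!) = 22537515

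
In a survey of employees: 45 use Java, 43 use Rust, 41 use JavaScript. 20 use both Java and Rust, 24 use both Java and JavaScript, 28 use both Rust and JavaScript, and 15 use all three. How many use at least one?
|A∪B∪C| = 45+43+41-20-24-28+15 = 72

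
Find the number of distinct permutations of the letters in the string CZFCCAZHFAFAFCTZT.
17! / (1! × 2! × 4! × 3! × 4! × 3!) = 8576568000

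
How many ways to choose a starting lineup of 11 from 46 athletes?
C(46,11) = 46!/(11!×35!) = 13340783196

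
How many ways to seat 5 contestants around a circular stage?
Circular: fix one position, arrange the rest. (5-1)! = 24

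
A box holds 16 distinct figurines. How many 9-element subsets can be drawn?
C(16,9) = 16!/(9!×7!) = 11440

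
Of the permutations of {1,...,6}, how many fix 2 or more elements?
Exactly j fixed points: C(6,j)·!(6-j); sum over j ≥ 2 (derangement numbers via !m = (m-1)·(!(m-1) + !(m-2)): !0..!4 = 1, 0, 1, 2, 9). Σ_{j=2}^{6} C(6,j)·!(6-j) = C(6,2)·!4 + C(6,3)·!3 + C(6,4)·!2 + C(6,5)·!1 + C(6,6)·!0 = 15·9 + 20·2 + 15·1 + 6·0 + 1·1 = 191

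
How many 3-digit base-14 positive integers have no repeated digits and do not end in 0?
Last digit: 13 nonzero choices. First digit: 12 (nonzero, ≠last). Middle 1: P(12,1) = 12. Total = 1872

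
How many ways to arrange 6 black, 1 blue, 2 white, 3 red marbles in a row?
12! / (6! × 1! × 2! × 3!) = 55440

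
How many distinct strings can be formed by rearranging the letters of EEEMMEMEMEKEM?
13! / (1! × 7! × 5!) = 10296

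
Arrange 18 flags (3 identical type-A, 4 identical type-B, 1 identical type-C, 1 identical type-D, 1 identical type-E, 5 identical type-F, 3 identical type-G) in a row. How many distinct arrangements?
18! / (3! × 4! × 1! × 1! × 1! × 5! × 3!) = 61751289600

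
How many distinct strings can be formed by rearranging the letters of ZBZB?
4! / (2! × 2!) = 6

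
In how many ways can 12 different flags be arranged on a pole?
12! = 479001600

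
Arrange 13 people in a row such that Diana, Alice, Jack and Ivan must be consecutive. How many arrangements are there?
Treat the 4 as one block: (13-4+1)! × 4! = 3628800 × 24 = 87091200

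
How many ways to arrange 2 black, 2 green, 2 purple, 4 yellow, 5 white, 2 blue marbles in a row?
17! / (2! × 2! × 2! × 4! × 5! × 2!) = 7718911200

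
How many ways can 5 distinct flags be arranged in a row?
5! = 120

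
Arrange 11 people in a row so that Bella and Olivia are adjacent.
Treat as block: (11-1)! × 2! = 3628800 × 2 = 7257600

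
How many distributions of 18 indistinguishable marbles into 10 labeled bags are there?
C(18+10-1, 10-1) = C(27, 9) = 4686825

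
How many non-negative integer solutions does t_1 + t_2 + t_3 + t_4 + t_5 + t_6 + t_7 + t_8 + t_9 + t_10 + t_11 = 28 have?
C(28+11-1, 11-1) = C(38, 10) = 472733756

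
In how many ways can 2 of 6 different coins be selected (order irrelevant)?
C(6,2) = 6!/(2!×4!) = 15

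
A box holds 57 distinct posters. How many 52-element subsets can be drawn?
C(57,52) = 57!/(52!×5!) = 4187106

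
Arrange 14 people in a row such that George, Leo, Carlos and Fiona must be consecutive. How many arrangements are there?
Treat the 4 as one block: (14-4+1)! × 4! = 39916800 × 24 = 958003200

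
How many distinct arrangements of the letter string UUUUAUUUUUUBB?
13! / (10! × 1! × 2!) = 858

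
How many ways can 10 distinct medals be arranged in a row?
10! = 3628800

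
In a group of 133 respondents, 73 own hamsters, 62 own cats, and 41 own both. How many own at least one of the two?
|A∪B| = |A| + |B| - |A∩B| = 73 + 62 - 41 = 94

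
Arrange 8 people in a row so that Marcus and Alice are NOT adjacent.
Total - adjacent = 8! - (8-1)!×2 = 40320 - 10080 = 30240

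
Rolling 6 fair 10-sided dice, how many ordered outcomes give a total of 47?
Coefficient of x^47 in (x + x² + ... + x^10)^6. By inclusion-exclusion on dice exceeding 10: Σ_j (-1)^j C(6,j)·C(47-1-10j, 5) = C(6,0)·C(46,5) - C(6,1)·C(36,5) + C(6,2)·C(26,5) - C(6,3)·C(16,5) + C(6,4)·C(6,5) = 1·1370754 - 6·376992 + 15·65780 - 20·4368 + 15·6 = 8232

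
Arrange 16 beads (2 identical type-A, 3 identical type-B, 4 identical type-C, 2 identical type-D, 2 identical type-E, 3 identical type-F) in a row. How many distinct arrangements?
16! / (2! × 3! × 4! × 2! × 2! × 3!) = 3027024000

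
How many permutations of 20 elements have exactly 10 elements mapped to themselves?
Choose the 10 fixed points C(20,10) = 184756, derange the rest: !10 = Σ_{j=0}^{10} (-1)^j·10!/j! = 3628800 - 3628800 + 1814400 - 604800 + 151200 - 30240 + 5040 - 720 + 90 - 10 + 1 = 1334961. Product = 184756 × 1334961 = 246642054516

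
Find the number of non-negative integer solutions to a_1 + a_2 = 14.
C(14+2-1, 2-1) = C(15, 1) = 15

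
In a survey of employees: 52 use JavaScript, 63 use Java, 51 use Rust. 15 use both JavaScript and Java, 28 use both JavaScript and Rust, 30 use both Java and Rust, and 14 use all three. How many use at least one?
|A∪B∪C| = 52+63+51-15-28-30+14 = 107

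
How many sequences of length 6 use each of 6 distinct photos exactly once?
6! = 720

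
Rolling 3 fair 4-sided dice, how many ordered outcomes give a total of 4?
Coefficient of x^4 in (x + x² + ... + x^4)^3. By inclusion-exclusion on dice exceeding 4: Σ_j (-1)^j C(3,j)·C(4-1-4j, 2) = C(3,0)·C(3,2) = 1·3 = 3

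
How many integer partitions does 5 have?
Pentagonal recurrence p(n) = p(n-1) + p(n-2) - p(n-5) - p(n-7) + p(n-12) + p(n-15) - ... gives p(0..4) = 1, 1, 2, 3, 5. p(5) = p(4) + p(3) - p(0) = 5 + 3 - 1 = 7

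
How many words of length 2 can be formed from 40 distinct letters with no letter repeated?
P(40,2) = 40!/(40-2)! = 1560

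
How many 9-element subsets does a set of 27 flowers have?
C(27,9) = 27!/(9!×18!) = 4686825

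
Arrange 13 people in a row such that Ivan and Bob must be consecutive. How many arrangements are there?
Treat the 2 as one block: (13-2+1)! × 2! = 479001600 × 2 = 958003200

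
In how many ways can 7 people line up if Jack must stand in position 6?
Fix one position: (7-1)! = 720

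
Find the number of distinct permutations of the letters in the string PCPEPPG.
7! / (1! × 1! × 1! × 4!) = 210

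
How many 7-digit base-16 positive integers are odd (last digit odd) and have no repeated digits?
Last∈{1,3,5,7,9,11,13,15}. Last=0: 0. Last nonzero: 8×14×P(14,5) = 26906880. Total = 26906880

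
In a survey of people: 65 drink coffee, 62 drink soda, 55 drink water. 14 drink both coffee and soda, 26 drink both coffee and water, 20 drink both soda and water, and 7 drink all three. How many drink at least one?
|A∪B∪C| = 65+62+55-14-26-20+7 = 129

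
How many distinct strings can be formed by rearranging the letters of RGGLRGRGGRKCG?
13! / (6! × 1! × 4! × 1! × 1!) = 360360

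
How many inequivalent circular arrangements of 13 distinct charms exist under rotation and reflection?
(13-1)!/2 = 479001600/2 = 239500800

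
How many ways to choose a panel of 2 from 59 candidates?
C(59,2) = 59!/(2!×57!) = 1711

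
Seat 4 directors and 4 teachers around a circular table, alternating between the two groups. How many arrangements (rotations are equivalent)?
Fix one of the directors: (4-1)! ways for the remaining directors, × 4! ways for the teachers = 6 × 24 = 144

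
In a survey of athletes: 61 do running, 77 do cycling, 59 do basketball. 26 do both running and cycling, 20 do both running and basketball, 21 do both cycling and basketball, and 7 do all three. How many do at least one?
|A∪B∪C| = 61+77+59-26-20-21+7 = 137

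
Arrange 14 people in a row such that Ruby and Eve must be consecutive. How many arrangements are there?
Treat the 2 as one block: (14-2+1)! × 2! = 6227020800 × 2 = 12454041600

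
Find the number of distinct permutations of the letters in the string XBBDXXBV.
8! / (3! × 3! × 1! × 1!) = 1120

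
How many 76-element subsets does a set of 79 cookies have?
C(79,76) = 79!/(76!×3!) = 79079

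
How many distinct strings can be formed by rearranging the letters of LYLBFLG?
7! / (1! × 1! × 1! × 1! × 3!) = 840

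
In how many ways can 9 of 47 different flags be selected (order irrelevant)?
C(47,9) = 47!/(9!×38!) = 1362649145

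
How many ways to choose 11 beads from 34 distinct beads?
C(34,11) = 34!/(11!×23!) = 286097760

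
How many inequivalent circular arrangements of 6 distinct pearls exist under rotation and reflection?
(6-1)!/2 = 120/2 = 60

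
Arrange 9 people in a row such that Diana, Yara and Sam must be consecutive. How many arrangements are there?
Treat the 3 as one block: (9-3+1)! × 3! = 5040 × 6 = 30240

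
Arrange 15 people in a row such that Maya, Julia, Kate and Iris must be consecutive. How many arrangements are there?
Treat the 4 as one block: (15-4+1)! × 4! = 479001600 × 24 = 11496038400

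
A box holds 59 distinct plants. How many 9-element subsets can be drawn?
C(59,9) = 59!/(9!×50!) = 12565671261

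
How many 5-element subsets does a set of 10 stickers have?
C(10,5) = 10!/(5!×5!) = 252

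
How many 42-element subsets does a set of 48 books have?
C(48,42) = 48!/(42!×6!) = 12271512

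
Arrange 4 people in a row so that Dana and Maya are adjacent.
Treat as block: (4-1)! × 2! = 6 × 2 = 12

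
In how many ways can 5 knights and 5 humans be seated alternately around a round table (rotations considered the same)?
Fix one of the knights: (5-1)! ways for the remaining knights, × 5! ways for the humans = 24 × 120 = 2880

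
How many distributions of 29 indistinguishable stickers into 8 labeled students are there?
C(29+8-1, 8-1) = C(36, 7) = 8347680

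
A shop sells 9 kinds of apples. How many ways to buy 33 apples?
C(33+9-1, 9-1) = C(41, 8) = 95548245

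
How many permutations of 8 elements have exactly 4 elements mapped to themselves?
Choose the 4 fixed points C(8,4) = 70, derange the rest: !4 = Σ_{j=0}^{4} (-1)^j·4!/j! = 24 - 24 + 12 - 4 + 1 = 9. Product = 70 × 9 = 630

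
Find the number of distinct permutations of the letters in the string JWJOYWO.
7! / (1! × 2! × 2! × 2!) = 630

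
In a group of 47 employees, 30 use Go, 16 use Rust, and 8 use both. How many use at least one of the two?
|A∪B| = |A| + |B| - |A∩B| = 30 + 16 - 8 = 38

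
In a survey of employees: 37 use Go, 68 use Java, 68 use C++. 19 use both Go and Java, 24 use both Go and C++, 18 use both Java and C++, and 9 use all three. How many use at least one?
|A∪B∪C| = 37+68+68-19-24-18+9 = 121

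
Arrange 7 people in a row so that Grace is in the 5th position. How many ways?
Fix one position: (7-1)! = 720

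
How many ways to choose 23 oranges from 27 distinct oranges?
C(27,23) = 27!/(23!×4!) = 17550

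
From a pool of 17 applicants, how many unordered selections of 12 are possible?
C(17,12) = 17!/(12!×5!) = 6188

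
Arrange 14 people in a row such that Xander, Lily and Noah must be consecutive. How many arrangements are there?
Treat the 3 as one block: (14-3+1)! × 3! = 479001600 × 6 = 2874009600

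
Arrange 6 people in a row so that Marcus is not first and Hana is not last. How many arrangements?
By inclusion-exclusion: 6! - 2×(6-1)! + (6-2)! = 720 - 240 + 24 = 504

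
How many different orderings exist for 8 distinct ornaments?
8! = 40320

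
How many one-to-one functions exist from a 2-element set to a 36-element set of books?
P(36,2) = 36!/(36-2)! = 1260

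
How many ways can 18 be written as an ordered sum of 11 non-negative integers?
C(18+11-1, 11-1) = C(28, 10) = 13123110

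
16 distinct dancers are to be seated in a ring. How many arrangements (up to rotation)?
Circular: fix one position, arrange the rest. (16-1)! = 1307674368000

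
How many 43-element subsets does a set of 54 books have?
C(54,43) = 54!/(43!×11!) = 95722852680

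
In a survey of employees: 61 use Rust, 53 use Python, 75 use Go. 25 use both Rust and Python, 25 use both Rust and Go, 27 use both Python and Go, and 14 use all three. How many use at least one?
|A∪B∪C| = 61+53+75-25-25-27+14 = 126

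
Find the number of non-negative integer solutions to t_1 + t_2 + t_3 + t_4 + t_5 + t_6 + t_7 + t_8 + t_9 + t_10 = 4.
C(4+10-1, 10-1) = C(13, 9) = 715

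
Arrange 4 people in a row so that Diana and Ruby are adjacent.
Treat as block: (4-1)! × 2! = 6 × 2 = 12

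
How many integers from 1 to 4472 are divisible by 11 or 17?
⌊4472/11⌋ + ⌊4472/17⌋ - ⌊4472/187⌋ = 406 + 263 - 23 = 646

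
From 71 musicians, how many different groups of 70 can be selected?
C(71,70) = 71!/(70!×1!) = 71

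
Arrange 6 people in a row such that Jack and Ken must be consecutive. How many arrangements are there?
Treat the 2 as one block: (6-2+1)! × 2! = 120 × 2 = 240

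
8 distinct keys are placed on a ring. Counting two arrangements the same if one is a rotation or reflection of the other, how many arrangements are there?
(8-1)!/2 = 5040/2 = 2520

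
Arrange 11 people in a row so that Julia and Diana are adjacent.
Treat as block: (11-1)! × 2! = 3628800 × 2 = 7257600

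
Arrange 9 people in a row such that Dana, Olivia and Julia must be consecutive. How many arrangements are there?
Treat the 3 as one block: (9-3+1)! × 3! = 5040 × 6 = 30240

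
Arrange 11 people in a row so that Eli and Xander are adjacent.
Treat as block: (11-1)! × 2! = 3628800 × 2 = 7257600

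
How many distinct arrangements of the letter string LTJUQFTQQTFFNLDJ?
16! / (2! × 3! × 1! × 1! × 3! × 2! × 1! × 3!) = 24216192000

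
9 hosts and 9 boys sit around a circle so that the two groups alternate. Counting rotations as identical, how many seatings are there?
Fix one of the hosts: (9-1)! ways for the remaining hosts, × 9! ways for the boys = 40320 × 362880 = 14631321600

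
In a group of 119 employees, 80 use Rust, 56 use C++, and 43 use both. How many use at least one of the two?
|A∪B| = |A| + |B| - |A∩B| = 80 + 56 - 43 = 93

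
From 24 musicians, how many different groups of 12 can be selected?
C(24,12) = 24!/(12!×12!) = 2704156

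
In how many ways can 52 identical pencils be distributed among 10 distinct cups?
C(52+10-1, 10-1) = C(61, 9) = 17341763505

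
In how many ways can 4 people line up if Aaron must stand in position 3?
Fix one position: (4-1)! = 6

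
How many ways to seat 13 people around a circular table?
Circular: fix one position, arrange the rest. (13-1)! = 479001600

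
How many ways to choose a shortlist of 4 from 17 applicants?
C(17,4) = 17!/(4!×13!) = 2380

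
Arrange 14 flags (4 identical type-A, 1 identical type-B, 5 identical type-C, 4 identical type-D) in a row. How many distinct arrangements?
14! / (4! × 1! × 5! × 4!) = 1261260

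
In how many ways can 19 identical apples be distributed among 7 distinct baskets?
C(19+7-1, 7-1) = C(25, 6) = 177100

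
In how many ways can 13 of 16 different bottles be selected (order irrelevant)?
C(16,13) = 16!/(13!×3!) = 560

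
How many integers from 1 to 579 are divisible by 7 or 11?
⌊579/7⌋ + ⌊579/11⌋ - ⌊579/77⌋ = 82 + 52 - 7 = 127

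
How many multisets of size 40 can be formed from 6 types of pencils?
C(40+6-1, 6-1) = C(45, 5) = 1221759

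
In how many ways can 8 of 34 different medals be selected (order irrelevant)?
C(34,8) = 34!/(8!×26!) = 18156204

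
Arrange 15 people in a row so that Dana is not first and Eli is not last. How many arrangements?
By inclusion-exclusion: 15! - 2×(15-1)! + (15-2)! = 1307674368000 - 174356582400 + 6227020800 = 1139544806400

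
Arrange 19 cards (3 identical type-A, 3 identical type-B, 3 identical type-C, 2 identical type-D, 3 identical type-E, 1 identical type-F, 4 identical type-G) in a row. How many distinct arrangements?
19! / (3! × 3! × 3! × 2! × 3! × 1! × 4!) = 1955457504000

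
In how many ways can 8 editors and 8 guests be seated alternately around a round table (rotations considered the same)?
Fix one of the editors: (8-1)! ways for the remaining editors, × 8! ways for the guests = 5040 × 40320 = 203212800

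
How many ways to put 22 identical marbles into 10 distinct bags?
C(22+10-1, 10-1) = C(31, 9) = 20160075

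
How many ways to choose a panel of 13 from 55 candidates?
C(55,13) = 55!/(13!×42!) = 1451182990950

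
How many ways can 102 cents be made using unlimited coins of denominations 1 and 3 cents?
Coefficient of x^102 in 1/(1-x^1) · 1/(1-x^3). Use j coins of 3 for j = 0..⌊102/3⌋ = 34, the rest in 1s: 34 + 1 = 35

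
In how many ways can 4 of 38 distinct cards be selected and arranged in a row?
P(38,4) = 38!/(38-4)! = 1771560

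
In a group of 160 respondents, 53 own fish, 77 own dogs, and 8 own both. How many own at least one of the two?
|A∪B| = |A| + |B| - |A∩B| = 53 + 77 - 8 = 122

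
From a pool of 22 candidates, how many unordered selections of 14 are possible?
C(22,14) = 22!/(14!×8!) = 319770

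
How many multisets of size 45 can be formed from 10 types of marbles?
C(45+10-1, 10-1) = C(54, 9) = 5317936260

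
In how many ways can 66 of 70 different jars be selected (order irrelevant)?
C(70,66) = 70!/(66!×4!) = 916895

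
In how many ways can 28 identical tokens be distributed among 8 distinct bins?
C(28+8-1, 8-1) = C(35, 7) = 6724520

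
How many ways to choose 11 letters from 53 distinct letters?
C(53,11) = 53!/(11!×42!) = 76223753060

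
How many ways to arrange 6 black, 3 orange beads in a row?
9! / (6! × 3!) = 84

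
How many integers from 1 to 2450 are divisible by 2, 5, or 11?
⌊2450/2⌋+⌊2450/5⌋+⌊2450/11⌋ - ⌊2450/10⌋-⌊2450/22⌋-⌊2450/55⌋ + ⌊2450/110⌋ = 1225+490+222 - 245-111-44 + 22 = 1559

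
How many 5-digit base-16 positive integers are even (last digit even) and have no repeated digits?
Last∈{0,2,4,6,8,10,12,14}. Last=0: 32760. Last nonzero: 7×14×P(14,3) = 214032. Total = 246792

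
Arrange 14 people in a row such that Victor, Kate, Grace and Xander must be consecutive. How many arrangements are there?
Treat the 4 as one block: (14-4+1)! × 4! = 39916800 × 24 = 958003200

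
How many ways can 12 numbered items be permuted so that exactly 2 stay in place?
Choose the 2 fixed points C(12,2) = 66, derange the rest: !10 = Σ_{j=0}^{10} (-1)^j·10!/j! = 3628800 - 3628800 + 1814400 - 604800 + 151200 - 30240 + 5040 - 720 + 90 - 10 + 1 = 1334961. Product = 66 × 1334961 = 88107426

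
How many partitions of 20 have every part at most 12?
Let r_j(i) = number of partitions of i into parts ≤ j, for i = 0..20. r_1(i) = 1 for all i; r_j(i) = r_{j-1}(i) + r_j(i-j). Rows j = 2..12: ≤2: 1 1 2 2 3 3 4 4 5 5 6 6 7 7 8 8 9 9 10 10 11; ≤3: 1 1 2 3 4 5 7 8 10 12 14 16 19 21 24 27 30 33 37 40 44; ≤4: 1 1 2 3 5 6 9 11 15 18 23 27 34 39 47 54 64 72 84 94 108; ≤5: 1 1 2 3 5 7 10 13 18 23 30 37 47 57 70 84 101 119 141 164 192; ≤6: 1 1 2 3 5 7 11 14 20 26 35 44 58 71 90 110 136 163 199 235 282; ≤7: 1 1 2 3 5 7 11 15 21 28 38 49 65 82 105 131 164 201 248 300 364; ≤8: 1 1 2 3 5 7 11 15 22 29 40 52 70 89 116 146 186 230 288 352 434; ≤9: 1 1 2 3 5 7 11 15 22 30 41 54 73 94 123 157 201 252 318 393 488; ≤10: 1 1 2 3 5 7 11 15 22 30 42 55 75 97 128 164 212 267 340 423 530; ≤11: 1 1 2 3 5 7 11 15 22 30 42 56 76 99 131 169 219 278 355 445 560; ≤12: 1 1 2 3 5 7 11 15 22 30 42 56 77 100 133 172 224 285 366 460 582. r_12(20) = 582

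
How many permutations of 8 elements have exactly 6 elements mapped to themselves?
Choose the 6 fixed points C(8,6) = 28, derange the rest: !2 = Σ_{j=0}^{2} (-1)^j·2!/j! = 2 - 2 + 1 = 1. Product = 28 × 1 = 28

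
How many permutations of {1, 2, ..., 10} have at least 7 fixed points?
Exactly j fixed points: C(10,j)·!(10-j); sum over j ≥ 7 (derangement numbers via !m = (m-1)·(!(m-1) + !(m-2)): !0..!3 = 1, 0, 1, 2). Σ_{j=7}^{10} C(10,j)·!(10-j) = C(10,7)·!3 + C(10,8)·!2 + C(10,9)·!1 + C(10,10)·!0 = 120·2 + 45·1 + 10·0 + 1·1 = 286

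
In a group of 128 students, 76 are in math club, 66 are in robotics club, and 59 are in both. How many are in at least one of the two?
|A∪B| = |A| + |B| - |A∩B| = 76 + 66 - 59 = 83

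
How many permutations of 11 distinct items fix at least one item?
Complement of the derangements. !11 = Σ_{j=0}^{11} (-1)^j·11!/j! = 39916800 - 39916800 + 19958400 - 6652800 + 1663200 - 332640 + 55440 - 7920 + 990 - 110 + 11 - 1 = 14684570. 11! - !11 = 39916800 - 14684570 = 25232230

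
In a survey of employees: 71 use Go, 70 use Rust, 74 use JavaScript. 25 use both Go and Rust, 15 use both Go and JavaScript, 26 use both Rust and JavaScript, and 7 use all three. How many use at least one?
|A∪B∪C| = 71+70+74-25-15-26+7 = 156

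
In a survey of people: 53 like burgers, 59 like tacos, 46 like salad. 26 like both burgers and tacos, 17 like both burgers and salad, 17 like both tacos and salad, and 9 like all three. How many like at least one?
|A∪B∪C| = 53+59+46-26-17-17+9 = 107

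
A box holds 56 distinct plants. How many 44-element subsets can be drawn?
C(56,44) = 56!/(44!×12!) = 558383307300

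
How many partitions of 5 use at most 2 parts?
By conjugation, equals partitions of 5 into parts ≤ 2. Let r_j(i) = number of partitions of i into parts ≤ j, for i = 0..5. r_1(i) = 1 for all i; r_j(i) = r_{j-1}(i) + r_j(i-j). Rows j = 2..2: ≤2: 1 1 2 2 3 3. r_2(5) = 3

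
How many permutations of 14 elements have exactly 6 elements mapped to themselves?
Choose the 6 fixed points C(14,6) = 3003, derange the rest: !8 = Σ_{j=0}^{8} (-1)^j·8!/j! = 40320 - 40320 + 20160 - 6720 + 1680 - 336 + 56 - 8 + 1 = 14833. Product = 3003 × 14833 = 44543499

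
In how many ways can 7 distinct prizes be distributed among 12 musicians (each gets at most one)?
P(12,7) = 12!/(12-7)! = 3991680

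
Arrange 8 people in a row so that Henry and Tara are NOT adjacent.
Total - adjacent = 8! - (8-1)!×2 = 40320 - 10080 = 30240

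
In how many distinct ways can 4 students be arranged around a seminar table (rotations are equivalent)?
Circular: fix one position, arrange the rest. (4-1)! = 6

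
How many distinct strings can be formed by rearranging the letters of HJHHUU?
6! / (1! × 2! × 3!) = 60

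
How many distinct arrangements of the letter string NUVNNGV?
7! / (3! × 2! × 1! × 1!) = 420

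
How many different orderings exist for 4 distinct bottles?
4! = 24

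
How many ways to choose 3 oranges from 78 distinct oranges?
C(78,3) = 78!/(3!×75!) = 76076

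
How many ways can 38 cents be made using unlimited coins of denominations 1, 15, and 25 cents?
Coefficient of x^38 in 1/(1-x^1) · 1/(1-x^15) · 1/(1-x^25). Case on j = number of 25-cent coins (j = 0..1); remainder r = 38 - 25j is made from {1,15} in ⌊r/15⌋+1 ways. r = 38, 13 → 3 + 1 = 4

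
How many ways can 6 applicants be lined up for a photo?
6! = 720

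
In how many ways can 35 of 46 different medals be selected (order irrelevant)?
C(46,35) = 46!/(35!×11!) = 13340783196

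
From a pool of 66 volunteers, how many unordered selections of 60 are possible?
C(66,60) = 66!/(60!×6!) = 90858768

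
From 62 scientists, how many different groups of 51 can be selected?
C(62,51) = 62!/(51!×11!) = 508271323092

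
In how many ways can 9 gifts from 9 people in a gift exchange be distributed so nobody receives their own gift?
!9 = Σ_{j=0}^{9} (-1)^j·9!/j! = 362880 - 362880 + 181440 - 60480 + 15120 - 3024 + 504 - 72 + 9 - 1 = 133496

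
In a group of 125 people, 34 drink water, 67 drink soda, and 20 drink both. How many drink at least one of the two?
|A∪B| = |A| + |B| - |A∩B| = 34 + 67 - 20 = 81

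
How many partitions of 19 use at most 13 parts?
By conjugation, equals partitions of 19 into parts ≤ 13. Let r_j(i) = number of partitions of i into parts ≤ j, for i = 0..19. r_1(i) = 1 for all i; r_j(i) = r_{j-1}(i) + r_j(i-j). Rows j = 2..13: ≤2: 1 1 2 2 3 3 4 4 5 5 6 6 7 7 8 8 9 9 10 10; ≤3: 1 1 2 3 4 5 7 8 10 12 14 16 19 21 24 27 30 33 37 40; ≤4: 1 1 2 3 5 6 9 11 15 18 23 27 34 39 47 54 64 72 84 94; ≤5: 1 1 2 3 5 7 10 13 18 23 30 37 47 57 70 84 101 119 141 164; ≤6: 1 1 2 3 5 7 11 14 20 26 35 44 58 71 90 110 136 163 199 235; ≤7: 1 1 2 3 5 7 11 15 21 28 38 49 65 82 105 131 164 201 248 300; ≤8: 1 1 2 3 5 7 11 15 22 29 40 52 70 89 116 146 186 230 288 352; ≤9: 1 1 2 3 5 7 11 15 22 30 41 54 73 94 123 157 201 252 318 393; ≤10: 1 1 2 3 5 7 11 15 22 30 42 55 75 97 128 164 212 267 340 423; ≤11: 1 1 2 3 5 7 11 15 22 30 42 56 76 99 131 169 219 278 355 445; ≤12: 1 1 2 3 5 7 11 15 22 30 42 56 77 100 133 172 224 285 366 460; ≤13: 1 1 2 3 5 7 11 15 22 30 42 56 77 101 134 174 227 290 373 471. r_13(19) = 471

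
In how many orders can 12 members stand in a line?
12! = 479001600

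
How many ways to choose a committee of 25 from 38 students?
C(38,25) = 38!/(25!×13!) = 5414950296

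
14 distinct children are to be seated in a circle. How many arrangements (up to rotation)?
Circular: fix one position, arrange the rest. (14-1)! = 6227020800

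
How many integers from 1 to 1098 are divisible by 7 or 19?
⌊1098/7⌋ + ⌊1098/19⌋ - ⌊1098/133⌋ = 156 + 57 - 8 = 205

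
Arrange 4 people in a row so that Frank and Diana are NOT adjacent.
Total - adjacent = 4! - (4-1)!×2 = 24 - 12 = 12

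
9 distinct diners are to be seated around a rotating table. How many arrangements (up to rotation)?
Circular: fix one position, arrange the rest. (9-1)! = 40320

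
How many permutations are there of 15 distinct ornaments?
15! = 1307674368000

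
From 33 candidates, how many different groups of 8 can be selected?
C(33,8) = 33!/(8!×25!) = 13884156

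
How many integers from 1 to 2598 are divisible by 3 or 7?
⌊2598/3⌋ + ⌊2598/7⌋ - ⌊2598/21⌋ = 866 + 371 - 123 = 1114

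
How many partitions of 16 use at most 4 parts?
By conjugation, equals partitions of 16 into parts ≤ 4. Let r_j(i) = number of partitions of i into parts ≤ j, for i = 0..16. r_1(i) = 1 for all i; r_j(i) = r_{j-1}(i) + r_j(i-j). Rows j = 2..4: ≤2: 1 1 2 2 3 3 4 4 5 5 6 6 7 7 8 8 9; ≤3: 1 1 2 3 4 5 7 8 10 12 14 16 19 21 24 27 30; ≤4: 1 1 2 3 5 6 9 11 15 18 23 27 34 39 47 54 64. r_4(16) = 64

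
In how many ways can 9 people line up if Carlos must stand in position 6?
Fix one position: (9-1)! = 40320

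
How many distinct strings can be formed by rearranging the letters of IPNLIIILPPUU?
12! / (2! × 1! × 4! × 3! × 2!) = 831600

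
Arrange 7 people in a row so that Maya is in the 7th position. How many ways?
Fix one position: (7-1)! = 720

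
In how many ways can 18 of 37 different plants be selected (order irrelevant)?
C(37,18) = 37!/(18!×19!) = 17672631900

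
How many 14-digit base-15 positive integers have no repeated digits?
First digit: 14 choices (nonzero). Then descending: 14 × 14 × 13 × 12 × 11 × 10 × 9 × 8 × 7 × 6 × 5 × 4 × 3 × 2 = 1220496076800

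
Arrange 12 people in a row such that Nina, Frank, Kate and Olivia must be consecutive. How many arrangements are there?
Treat the 4 as one block: (12-4+1)! × 4! = 362880 × 24 = 8709120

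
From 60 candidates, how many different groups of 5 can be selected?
C(60,5) = 60!/(5!×55!) = 5461512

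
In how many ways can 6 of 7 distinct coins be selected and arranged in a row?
P(7,6) = 7!/(7-6)! = 5040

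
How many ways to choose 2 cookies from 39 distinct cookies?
C(39,2) = 39!/(2!×37!) = 741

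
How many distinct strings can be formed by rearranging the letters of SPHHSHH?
7! / (2! × 4! × 1!) = 105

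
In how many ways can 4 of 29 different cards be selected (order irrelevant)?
C(29,4) = 29!/(4!×25!) = 23751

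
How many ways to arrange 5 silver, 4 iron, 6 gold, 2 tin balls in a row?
17! / (5! × 4! × 6! × 2!) = 85765680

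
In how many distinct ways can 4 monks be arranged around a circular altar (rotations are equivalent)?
Circular: fix one position, arrange the rest. (4-1)! = 6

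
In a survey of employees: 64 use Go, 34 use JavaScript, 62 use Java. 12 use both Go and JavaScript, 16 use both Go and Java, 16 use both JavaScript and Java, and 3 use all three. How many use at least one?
|A∪B∪C| = 64+34+62-12-16-16+3 = 119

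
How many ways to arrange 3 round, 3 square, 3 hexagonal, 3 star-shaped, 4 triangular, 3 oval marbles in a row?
19! / (3! × 3! × 3! × 3! × 4! × 3!) = 651819168000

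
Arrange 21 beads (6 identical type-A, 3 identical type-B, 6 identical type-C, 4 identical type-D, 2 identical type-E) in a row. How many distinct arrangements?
21! / (6! × 3! × 6! × 4! × 2!) = 342205063200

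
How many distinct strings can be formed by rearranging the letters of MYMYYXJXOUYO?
12! / (2! × 1! × 4! × 2! × 2! × 1!) = 2494800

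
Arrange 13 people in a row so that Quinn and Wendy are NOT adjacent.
Total - adjacent = 13! - (13-1)!×2 = 6227020800 - 958003200 = 5269017600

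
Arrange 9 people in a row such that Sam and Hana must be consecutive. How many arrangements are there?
Treat the 2 as one block: (9-2+1)! × 2! = 40320 × 2 = 80640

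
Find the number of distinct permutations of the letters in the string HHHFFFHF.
8! / (4! × 4!) = 70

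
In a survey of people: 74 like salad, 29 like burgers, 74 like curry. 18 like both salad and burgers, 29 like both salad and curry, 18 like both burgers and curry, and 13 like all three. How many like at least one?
|A∪B∪C| = 74+29+74-18-29-18+13 = 125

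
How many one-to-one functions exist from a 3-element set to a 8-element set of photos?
P(8,3) = 8!/(8-3)! = 336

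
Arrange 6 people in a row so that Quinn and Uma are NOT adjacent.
Total - adjacent = 6! - (6-1)!×2 = 720 - 240 = 480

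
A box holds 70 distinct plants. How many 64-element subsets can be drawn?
C(70,64) = 70!/(64!×6!) = 131115985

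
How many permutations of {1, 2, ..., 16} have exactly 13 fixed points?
Choose the 13 fixed points C(16,13) = 560, derange the rest: !3 = Σ_{j=0}^{3} (-1)^j·3!/j! = 6 - 6 + 3 - 1 = 2. Product = 560 × 2 = 1120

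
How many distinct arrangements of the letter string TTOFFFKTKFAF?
12! / (1! × 5! × 2! × 3! × 1!) = 332640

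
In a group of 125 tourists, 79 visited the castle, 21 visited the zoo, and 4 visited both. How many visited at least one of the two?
|A∪B| = |A| + |B| - |A∩B| = 79 + 21 - 4 = 96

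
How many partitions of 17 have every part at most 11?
Let r_j(i) = number of partitions of i into parts ≤ j, for i = 0..17. r_1(i) = 1 for all i; r_j(i) = r_{j-1}(i) + r_j(i-j). Rows j = 2..11: ≤2: 1 1 2 2 3 3 4 4 5 5 6 6 7 7 8 8 9 9; ≤3: 1 1 2 3 4 5 7 8 10 12 14 16 19 21 24 27 30 33; ≤4: 1 1 2 3 5 6 9 11 15 18 23 27 34 39 47 54 64 72; ≤5: 1 1 2 3 5 7 10 13 18 23 30 37 47 57 70 84 101 119; ≤6: 1 1 2 3 5 7 11 14 20 26 35 44 58 71 90 110 136 163; ≤7: 1 1 2 3 5 7 11 15 21 28 38 49 65 82 105 131 164 201; ≤8: 1 1 2 3 5 7 11 15 22 29 40 52 70 89 116 146 186 230; ≤9: 1 1 2 3 5 7 11 15 22 30 41 54 73 94 123 157 201 252; ≤10: 1 1 2 3 5 7 11 15 22 30 42 55 75 97 128 164 212 267; ≤11: 1 1 2 3 5 7 11 15 22 30 42 56 76 99 131 169 219 278. r_11(17) = 278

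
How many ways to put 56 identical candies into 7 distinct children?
C(56+7-1, 7-1) = C(62, 6) = 61474519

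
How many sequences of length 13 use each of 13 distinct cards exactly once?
13! = 6227020800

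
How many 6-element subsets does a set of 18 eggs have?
C(18,6) = 18!/(6!×12!) = 18564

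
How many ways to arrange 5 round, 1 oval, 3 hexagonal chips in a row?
9! / (5! × 1! × 3!) = 504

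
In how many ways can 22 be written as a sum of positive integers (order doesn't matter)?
Pentagonal recurrence p(n) = p(n-1) + p(n-2) - p(n-5) - p(n-7) + p(n-12) + p(n-15) - ... gives p(0..21) = 1, 1, 2, 3, 5, 7, 11, 15, 22, 30, 42, 56, 77, 101, 135, 176, 231, 297, 385, 490, 627, 792. p(22) = p(21) + p(20) - p(17) - p(15) + p(10) + p(7) - p(0) = 792 + 627 - 297 - 176 + 42 + 15 - 1 = 1002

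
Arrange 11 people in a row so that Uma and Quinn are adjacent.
Treat as block: (11-1)! × 2! = 3628800 × 2 = 7257600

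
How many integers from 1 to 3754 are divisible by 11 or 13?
⌊3754/11⌋ + ⌊3754/13⌋ - ⌊3754/143⌋ = 341 + 288 - 26 = 603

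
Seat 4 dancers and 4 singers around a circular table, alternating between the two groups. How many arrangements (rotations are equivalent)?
Fix one of the dancers: (4-1)! ways for the remaining dancers, × 4! ways for the singers = 6 × 24 = 144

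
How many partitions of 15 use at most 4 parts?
By conjugation, equals partitions of 15 into parts ≤ 4. Let r_j(i) = number of partitions of i into parts ≤ j, for i = 0..15. r_1(i) = 1 for all i; r_j(i) = r_{j-1}(i) + r_j(i-j). Rows j = 2..4: ≤2: 1 1 2 2 3 3 4 4 5 5 6 6 7 7 8 8; ≤3: 1 1 2 3 4 5 7 8 10 12 14 16 19 21 24 27; ≤4: 1 1 2 3 5 6 9 11 15 18 23 27 34 39 47 54. r_4(15) = 54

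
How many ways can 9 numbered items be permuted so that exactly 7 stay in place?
Choose the 7 fixed points C(9,7) = 36, derange the rest: !2 = Σ_{j=0}^{2} (-1)^j·2!/j! = 2 - 2 + 1 = 1. Product = 36 × 1 = 36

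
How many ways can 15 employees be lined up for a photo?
15! = 1307674368000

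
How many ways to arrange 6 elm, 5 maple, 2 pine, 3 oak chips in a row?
16! / (6! × 5! × 2! × 3!) = 20180160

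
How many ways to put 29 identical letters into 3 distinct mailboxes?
C(29+3-1, 3-1) = C(31, 2) = 465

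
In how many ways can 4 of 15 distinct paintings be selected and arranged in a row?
P(15,4) = 15!/(15-4)! = 32760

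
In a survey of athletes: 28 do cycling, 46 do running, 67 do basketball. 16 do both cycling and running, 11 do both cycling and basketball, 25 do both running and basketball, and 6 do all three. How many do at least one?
|A∪B∪C| = 28+46+67-16-11-25+6 = 95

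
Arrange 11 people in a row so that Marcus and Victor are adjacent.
Treat as block: (11-1)! × 2! = 3628800 × 2 = 7257600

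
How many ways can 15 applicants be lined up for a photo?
15! = 1307674368000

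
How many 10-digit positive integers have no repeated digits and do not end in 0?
Last digit: 9 nonzero choices. First digit: 8 (nonzero, ≠last). Middle 8: P(8,8) = 40320. Total = 2903040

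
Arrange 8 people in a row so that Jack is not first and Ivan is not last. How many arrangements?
By inclusion-exclusion: 8! - 2×(8-1)! + (8-2)! = 40320 - 10080 + 720 = 30960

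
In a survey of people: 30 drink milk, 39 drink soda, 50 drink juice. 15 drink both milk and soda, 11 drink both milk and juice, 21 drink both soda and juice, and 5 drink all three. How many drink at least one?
|A∪B∪C| = 30+39+50-15-11-21+5 = 77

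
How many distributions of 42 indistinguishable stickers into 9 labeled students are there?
C(42+9-1, 9-1) = C(50, 8) = 536878650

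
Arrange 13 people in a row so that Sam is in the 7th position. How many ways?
Fix one position: (13-1)! = 479001600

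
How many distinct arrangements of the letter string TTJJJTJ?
7! / (3! × 4!) = 35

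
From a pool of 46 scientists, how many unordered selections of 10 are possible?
C(46,10) = 46!/(10!×36!) = 4076350421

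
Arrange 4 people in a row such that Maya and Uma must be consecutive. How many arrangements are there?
Treat the 2 as one block: (4-2+1)! × 2! = 6 × 2 = 12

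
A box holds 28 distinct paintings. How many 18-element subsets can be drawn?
C(28,18) = 28!/(18!×10!) = 13123110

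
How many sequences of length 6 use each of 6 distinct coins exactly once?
6! = 720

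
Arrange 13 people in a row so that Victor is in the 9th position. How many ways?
Fix one position: (13-1)! = 479001600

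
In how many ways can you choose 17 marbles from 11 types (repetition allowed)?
C(17+11-1, 11-1) = C(27, 10) = 8436285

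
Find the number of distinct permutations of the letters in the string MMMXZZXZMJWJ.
12! / (4! × 3! × 1! × 2! × 2!) = 831600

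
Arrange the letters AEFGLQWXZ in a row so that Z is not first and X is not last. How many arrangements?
By inclusion-exclusion: 9! - 2×(9-1)! + (9-2)! = 362880 - 80640 + 5040 = 287280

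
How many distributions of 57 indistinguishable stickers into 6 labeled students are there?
C(57+6-1, 6-1) = C(62, 5) = 6471002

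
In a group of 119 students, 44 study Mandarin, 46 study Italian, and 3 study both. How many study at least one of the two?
|A∪B| = |A| + |B| - |A∩B| = 44 + 46 - 3 = 87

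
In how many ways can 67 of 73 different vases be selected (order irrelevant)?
C(73,67) = 73!/(67!×6!) = 170230452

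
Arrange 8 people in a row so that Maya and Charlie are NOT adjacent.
Total - adjacent = 8! - (8-1)!×2 = 40320 - 10080 = 30240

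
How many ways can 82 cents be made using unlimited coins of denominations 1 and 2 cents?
Coefficient of x^82 in 1/(1-x^1) · 1/(1-x^2). Use j coins of 2 for j = 0..⌊82/2⌋ = 41, the rest in 1s: 41 + 1 = 42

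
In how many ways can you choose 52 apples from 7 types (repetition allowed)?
C(52+7-1, 7-1) = C(58, 6) = 40475358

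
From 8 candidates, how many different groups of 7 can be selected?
C(8,7) = 8!/(7!×1!) = 8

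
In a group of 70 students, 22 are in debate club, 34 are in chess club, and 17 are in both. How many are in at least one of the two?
|A∪B| = |A| + |B| - |A∩B| = 22 + 34 - 17 = 39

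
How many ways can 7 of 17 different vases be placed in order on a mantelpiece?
P(17,7) = 17!/(17-7)! = 98017920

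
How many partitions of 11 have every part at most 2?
Let r_j(i) = number of partitions of i into parts ≤ j, for i = 0..11. r_1(i) = 1 for all i; r_j(i) = r_{j-1}(i) + r_j(i-j). Rows j = 2..2: ≤2: 1 1 2 2 3 3 4 4 5 5 6 6. r_2(11) = 6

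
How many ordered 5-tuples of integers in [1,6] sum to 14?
Coefficient of x^14 in (x + x² + ... + x^6)^5. By inclusion-exclusion on dice exceeding 6: Σ_j (-1)^j C(5,j)·C(14-1-6j, 4) = C(5,0)·C(13,4) - C(5,1)·C(7,4) = 1·715 - 5·35 = 540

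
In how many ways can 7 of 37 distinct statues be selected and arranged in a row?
P(37,7) = 37!/(37-7)! = 51889178880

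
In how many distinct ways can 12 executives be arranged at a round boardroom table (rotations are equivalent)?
Circular: fix one position, arrange the rest. (12-1)! = 39916800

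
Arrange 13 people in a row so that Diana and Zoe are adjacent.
Treat as block: (13-1)! × 2! = 479001600 × 2 = 958003200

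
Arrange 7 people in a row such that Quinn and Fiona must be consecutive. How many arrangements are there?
Treat the 2 as one block: (7-2+1)! × 2! = 720 × 2 = 1440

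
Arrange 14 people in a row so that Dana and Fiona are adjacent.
Treat as block: (14-1)! × 2! = 6227020800 × 2 = 12454041600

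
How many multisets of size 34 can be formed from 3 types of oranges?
C(34+3-1, 3-1) = C(36, 2) = 630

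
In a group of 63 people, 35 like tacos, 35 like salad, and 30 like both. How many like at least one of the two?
|A∪B| = |A| + |B| - |A∩B| = 35 + 35 - 30 = 40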